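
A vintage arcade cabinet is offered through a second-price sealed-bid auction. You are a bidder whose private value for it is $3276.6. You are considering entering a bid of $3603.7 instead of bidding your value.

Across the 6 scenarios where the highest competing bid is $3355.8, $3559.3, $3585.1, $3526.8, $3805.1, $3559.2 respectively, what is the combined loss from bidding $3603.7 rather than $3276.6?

The deviation costs you only when the competing bid falls strictly between $3276.6 and $3603.7; elsewhere both bids give the same outcome.
$3355.8: truthful payoff $0, deviation payoff −$79.2 → loss $79.2.
$3559.3: truthful payoff $0, deviation payoff −$282.7 → loss $282.7.
$3585.1: truthful payoff $0, deviation payoff −$308.5 → loss $308.5.
$3526.8: truthful payoff $0, deviation payoff −$250.2 → loss $250.2.
$3805.1: outcomes coincide → loss $0.
$3559.2: truthful payoff $0, deviation payoff −$282.6 → loss $282.6.
Total loss = $79.2 + $282.7 + $308.5 + $250.2 + $282.6 = $1203.2.
In a second-price auction your bid sets only whether you win, not what you pay, so bidding your true value is weakly dominant.

$1203.2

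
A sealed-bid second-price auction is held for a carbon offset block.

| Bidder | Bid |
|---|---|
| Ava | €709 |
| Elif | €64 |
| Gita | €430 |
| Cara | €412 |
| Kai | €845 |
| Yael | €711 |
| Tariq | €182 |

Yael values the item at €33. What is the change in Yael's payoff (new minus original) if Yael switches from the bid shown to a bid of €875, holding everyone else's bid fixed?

The highest bid among the other bidders is €845; Yael's bid doesn't change that.
Original bid €711: Yael is not highest (top rival bid is €845); payoff €0.
Alternative bid €875: Yael is highest, pays the top rival bid €845; payoff €33 − €845 = −€812.
Change in payoff = −€812 − (€0) = −€812.

−€812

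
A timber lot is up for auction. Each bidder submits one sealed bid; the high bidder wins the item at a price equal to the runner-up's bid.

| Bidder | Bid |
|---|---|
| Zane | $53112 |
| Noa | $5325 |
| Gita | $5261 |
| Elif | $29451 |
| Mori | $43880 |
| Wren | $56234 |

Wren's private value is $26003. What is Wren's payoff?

Highest bid: Wren at $56234, so Wren wins.
Second-highest bid: Zane at $53112 — that is the price the winner pays.
Wren's payoff = value − price = $26003 − $53112 = −$27109.

−$27109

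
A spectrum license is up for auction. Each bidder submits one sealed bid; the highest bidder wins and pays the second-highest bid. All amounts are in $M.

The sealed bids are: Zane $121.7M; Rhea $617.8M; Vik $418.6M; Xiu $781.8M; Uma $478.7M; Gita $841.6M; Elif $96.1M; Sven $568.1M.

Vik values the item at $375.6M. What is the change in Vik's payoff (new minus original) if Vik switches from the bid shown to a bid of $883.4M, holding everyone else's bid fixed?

The highest bid among the other bidders is $841.6M; Vik's bid doesn't change that.
Original bid $418.6M: Vik is not highest (top rival bid is $841.6M); payoff $0M.
Alternative bid $883.4M: Vik is highest, pays the top rival bid $841.6M; payoff $375.6M − $841.6M = −$466M.
Change in payoff = −$466M − ($0M) = −$466M.

−$466M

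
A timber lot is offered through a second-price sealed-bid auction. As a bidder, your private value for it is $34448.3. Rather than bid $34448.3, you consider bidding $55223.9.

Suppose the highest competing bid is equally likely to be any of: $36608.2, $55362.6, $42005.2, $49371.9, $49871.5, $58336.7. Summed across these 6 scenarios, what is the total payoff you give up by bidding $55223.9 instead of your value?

$40063.6

The deviation costs you only when the competing bid falls strictly between $34448.3 and $55223.9; elsewhere both bids give the same outcome.
$36608.2: truthful payoff $0, deviation payoff −$2159.9 → loss $2159.9.
$55362.6: outcomes coincide → loss $0.
$42005.2: truthful payoff $0, deviation payoff −$7556.9 → loss $7556.9.
$49371.9: truthful payoff $0, deviation payoff −$14923.6 → loss $14923.6.
$49871.5: truthful payoff $0, deviation payoff −$15423.2 → loss $15423.2.
$58336.7: outcomes coincide → loss $0.
Total loss = $2159.9 + $7556.9 + $14923.6 + $15423.2 = $40063.6.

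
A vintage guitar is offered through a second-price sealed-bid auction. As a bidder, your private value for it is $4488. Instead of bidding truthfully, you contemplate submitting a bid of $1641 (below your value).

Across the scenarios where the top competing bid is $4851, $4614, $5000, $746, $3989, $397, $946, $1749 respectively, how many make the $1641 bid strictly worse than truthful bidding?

2

The deviation hurts exactly when the highest competing bid lies strictly between $1641 and $4488 — underbidding then forfeits a profitable win.
$4851: above both → same outcome either way.
$4614: above both → same outcome either way.
$5000: above both → same outcome either way.
$746: below both → same outcome either way.
$3989: inside the interval → strictly worse (loss $499).
$397: below both → same outcome either way.
$946: below both → same outcome either way.
$1749: inside the interval → strictly worse (loss $2739).
Count: 2.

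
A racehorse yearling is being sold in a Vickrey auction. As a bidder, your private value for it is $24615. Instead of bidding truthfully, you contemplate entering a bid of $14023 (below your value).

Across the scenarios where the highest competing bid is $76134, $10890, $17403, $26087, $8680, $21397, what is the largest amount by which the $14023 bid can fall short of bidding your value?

$7212

$76134: same outcome either way → loss $0.
$10890: same outcome either way → loss $0.
$17403: truthful gives $7212, deviation gives $0 → loss $7212.
$26087: same outcome either way → loss $0.
$8680: same outcome either way → loss $0.
$21397: truthful gives $3218, deviation gives $0 → loss $3218.
Maximum loss: $7212.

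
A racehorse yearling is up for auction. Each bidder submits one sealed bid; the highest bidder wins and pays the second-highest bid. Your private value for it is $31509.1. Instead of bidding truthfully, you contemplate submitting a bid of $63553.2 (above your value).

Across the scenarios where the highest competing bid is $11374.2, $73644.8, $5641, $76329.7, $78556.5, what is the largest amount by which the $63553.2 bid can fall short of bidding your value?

$0

$11374.2: same outcome either way → loss $0.
$73644.8: same outcome either way → loss $0.
$5641: same outcome either way → loss $0.
$76329.7: same outcome either way → loss $0.
$78556.5: same outcome either way → loss $0.
Maximum loss: $0.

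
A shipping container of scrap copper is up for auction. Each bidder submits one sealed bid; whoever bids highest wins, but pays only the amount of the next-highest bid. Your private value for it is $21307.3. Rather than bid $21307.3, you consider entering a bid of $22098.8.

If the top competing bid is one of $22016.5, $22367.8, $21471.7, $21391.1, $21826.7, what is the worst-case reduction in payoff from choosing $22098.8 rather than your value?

$709.2

$22016.5: truthful gives $0, deviation gives −$709.2 → loss $709.2.
$22367.8: same outcome either way → loss $0.
$21471.7: truthful gives $0, deviation gives −$164.4 → loss $164.4.
$21391.1: truthful gives $0, deviation gives −$83.8 → loss $83.8.
$21826.7: truthful gives $0, deviation gives −$519.4 → loss $519.4.
Maximum loss: $709.2.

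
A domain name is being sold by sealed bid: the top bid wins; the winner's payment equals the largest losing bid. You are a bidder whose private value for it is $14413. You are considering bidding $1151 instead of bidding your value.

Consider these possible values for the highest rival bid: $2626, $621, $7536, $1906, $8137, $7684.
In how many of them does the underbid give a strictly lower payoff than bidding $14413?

The deviation hurts exactly when the highest competing bid lies strictly between $1151 and $14413 — underbidding then forfeits a profitable win.
$2626: inside the interval → strictly worse (loss $11787).
$621: below both → same outcome either way.
$7536: inside the interval → strictly worse (loss $6877).
$1906: inside the interval → strictly worse (loss $12507).
$8137: inside the interval → strictly worse (loss $6276).
$7684: inside the interval → strictly worse (loss $6729).
Count: 5.

5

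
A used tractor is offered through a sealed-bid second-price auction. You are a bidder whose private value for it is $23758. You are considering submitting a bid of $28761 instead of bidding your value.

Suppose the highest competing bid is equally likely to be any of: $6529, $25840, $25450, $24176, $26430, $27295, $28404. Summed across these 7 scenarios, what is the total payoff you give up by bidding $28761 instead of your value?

$15047

The deviation costs you only when the competing bid falls strictly between $23758 and $28761; elsewhere both bids give the same outcome.
$6529: outcomes coincide → loss $0.
$25840: truthful payoff $0, deviation payoff −$2082 → loss $2082.
$25450: truthful payoff $0, deviation payoff −$1692 → loss $1692.
$24176: truthful payoff $0, deviation payoff −$418 → loss $418.
$26430: truthful payoff $0, deviation payoff −$2672 → loss $2672.
$27295: truthful payoff $0, deviation payoff −$3537 → loss $3537.
$28404: truthful payoff $0, deviation payoff −$4646 → loss $4646.
Total loss = $2082 + $1692 + $418 + $2672 + $3537 + $4646 = $15047.
Truthful bidding weakly dominates here: raising your bid can only win items priced above your value, and lowering it can only forfeit items priced below.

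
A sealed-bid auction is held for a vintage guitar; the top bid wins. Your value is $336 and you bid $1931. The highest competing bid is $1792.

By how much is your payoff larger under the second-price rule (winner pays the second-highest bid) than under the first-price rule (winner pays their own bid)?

You have the highest bid, so you win under either rule.
Second-price: pay $1792 → payoff −$1456.
First-price: pay your own bid $1931 → payoff −$1595.
Difference = −$1456 − (−$1595) = $139.

$139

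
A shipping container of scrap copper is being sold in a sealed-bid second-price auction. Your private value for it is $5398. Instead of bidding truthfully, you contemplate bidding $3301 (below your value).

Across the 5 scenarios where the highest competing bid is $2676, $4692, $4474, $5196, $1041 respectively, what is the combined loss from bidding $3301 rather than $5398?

The deviation costs you only when the competing bid falls strictly between $3301 and $5398; elsewhere both bids give the same outcome.
$2676: outcomes coincide → loss $0.
$4692: truthful payoff $706, deviation payoff $0 → loss $706.
$4474: truthful payoff $924, deviation payoff $0 → loss $924.
$5196: truthful payoff $202, deviation payoff $0 → loss $202.
$1041: outcomes coincide → loss $0.
Total loss = $706 + $924 + $202 = $1832.

$1832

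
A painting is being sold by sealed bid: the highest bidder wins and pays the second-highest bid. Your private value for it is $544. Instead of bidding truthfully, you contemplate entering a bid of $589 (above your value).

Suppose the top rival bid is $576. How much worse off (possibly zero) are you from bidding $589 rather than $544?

$32

Bidding your value $544: you lose (since $544 < $576). Payoff $0.
Bidding $589: you win and pay $576. Payoff $544 − $576 = −$32.
The competing bid $576 lies between your value and your inflated bid, so overbidding wins an item priced above your value.
Loss from deviating = $0 − (−$32) = $32.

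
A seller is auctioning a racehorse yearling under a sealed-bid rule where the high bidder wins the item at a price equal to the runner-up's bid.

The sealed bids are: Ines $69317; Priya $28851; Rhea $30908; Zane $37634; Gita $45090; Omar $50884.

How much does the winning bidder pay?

Highest bid: Ines at $69317, so Ines wins.
Second-highest bid: Omar at $50884 — that is the price the winner pays.

$50884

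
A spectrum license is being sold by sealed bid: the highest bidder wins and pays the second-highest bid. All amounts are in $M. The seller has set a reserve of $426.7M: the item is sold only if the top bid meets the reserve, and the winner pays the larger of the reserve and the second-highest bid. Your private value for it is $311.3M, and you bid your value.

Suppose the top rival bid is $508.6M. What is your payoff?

Your bid $311.3M is below the highest competing bid $508.6M, so you lose. Payoff $0M.

$0M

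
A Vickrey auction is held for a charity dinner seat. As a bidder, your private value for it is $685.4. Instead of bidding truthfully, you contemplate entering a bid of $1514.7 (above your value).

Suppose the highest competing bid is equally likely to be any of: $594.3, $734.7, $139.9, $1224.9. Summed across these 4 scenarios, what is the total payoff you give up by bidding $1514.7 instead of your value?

$588.8

The deviation costs you only when the competing bid falls strictly between $685.4 and $1514.7; elsewhere both bids give the same outcome.
$594.3: outcomes coincide → loss $0.
$734.7: truthful payoff $0, deviation payoff −$49.3 → loss $49.3.
$139.9: outcomes coincide → loss $0.
$1224.9: truthful payoff $0, deviation payoff −$539.5 → loss $539.5.
Total loss = $49.3 + $539.5 = $588.8.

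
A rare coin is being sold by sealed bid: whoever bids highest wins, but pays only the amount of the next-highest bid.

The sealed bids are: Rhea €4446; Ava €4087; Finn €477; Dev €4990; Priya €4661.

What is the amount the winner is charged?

Highest bid: Dev at €4990, so Dev wins.
Second-highest bid: Priya at €4661 — that is the price the winner pays.

€4661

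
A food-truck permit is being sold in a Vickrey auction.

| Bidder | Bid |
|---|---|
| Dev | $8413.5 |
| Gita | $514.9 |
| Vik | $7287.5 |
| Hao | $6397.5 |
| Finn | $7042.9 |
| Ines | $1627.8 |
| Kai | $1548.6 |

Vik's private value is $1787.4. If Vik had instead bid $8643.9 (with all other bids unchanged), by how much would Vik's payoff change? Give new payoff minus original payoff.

The highest bid among the other bidders is $8413.5; Vik's bid doesn't change that.
Original bid $7287.5: Vik is not highest (top rival bid is $8413.5); payoff $0.
Alternative bid $8643.9: Vik is highest, pays the top rival bid $8413.5; payoff $1787.4 − $8413.5 = −$6626.1.
Change in payoff = −$6626.1 − ($0) = −$6626.1.

−$6626.1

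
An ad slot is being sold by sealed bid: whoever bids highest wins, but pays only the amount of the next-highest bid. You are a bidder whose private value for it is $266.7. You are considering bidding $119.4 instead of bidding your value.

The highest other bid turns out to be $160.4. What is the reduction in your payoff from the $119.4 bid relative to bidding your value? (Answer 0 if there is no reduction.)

$106.3

Bidding your value $266.7: you win (since $266.7 > $160.4) and pay $160.4. Payoff $106.3.
Bidding $119.4: you lose. Payoff $0.
The competing bid $160.4 lies between your shaded bid and your value, so underbidding forfeits an item you could have won at a profitable price.
Loss from deviating = $106.3 − ($0) = $106.3.
Truthful bidding weakly dominates here: raising your bid can only win items priced above your value, and lowering it can only forfeit items priced below.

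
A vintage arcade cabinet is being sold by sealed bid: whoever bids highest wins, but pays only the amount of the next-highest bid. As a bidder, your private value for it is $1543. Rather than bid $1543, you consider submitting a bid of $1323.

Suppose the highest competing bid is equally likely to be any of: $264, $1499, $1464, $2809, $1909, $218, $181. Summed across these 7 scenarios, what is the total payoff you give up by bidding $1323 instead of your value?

The deviation costs you only when the competing bid falls strictly between $1323 and $1543; elsewhere both bids give the same outcome.
$264: outcomes coincide → loss $0.
$1499: truthful payoff $44, deviation payoff $0 → loss $44.
$1464: truthful payoff $79, deviation payoff $0 → loss $79.
$2809: outcomes coincide → loss $0.
$1909: outcomes coincide → loss $0.
$218: outcomes coincide → loss $0.
$181: outcomes coincide → loss $0.
Total loss = $44 + $79 = $123.

$123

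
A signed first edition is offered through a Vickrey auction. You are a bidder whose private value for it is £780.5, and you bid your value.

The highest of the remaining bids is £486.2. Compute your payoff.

Your bid £780.5 exceeds the highest competing bid £486.2, so you win.
In a second-price auction the winner pays the second-highest bid, £486.2.
Payoff = value − price = £780.5 − £486.2 = £294.3.

£294.3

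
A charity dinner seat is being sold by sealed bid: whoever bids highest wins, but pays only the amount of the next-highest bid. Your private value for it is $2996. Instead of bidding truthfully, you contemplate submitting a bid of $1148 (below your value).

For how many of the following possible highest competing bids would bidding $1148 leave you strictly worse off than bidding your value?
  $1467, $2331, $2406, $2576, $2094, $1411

6

The deviation hurts exactly when the highest competing bid lies strictly between $1148 and $2996 — underbidding then forfeits a profitable win.
$1467: inside the interval → strictly worse (loss $1529).
$2331: inside the interval → strictly worse (loss $665).
$2406: inside the interval → strictly worse (loss $590).
$2576: inside the interval → strictly worse (loss $420).
$2094: inside the interval → strictly worse (loss $902).
$1411: inside the interval → strictly worse (loss $1585).
Count: 6.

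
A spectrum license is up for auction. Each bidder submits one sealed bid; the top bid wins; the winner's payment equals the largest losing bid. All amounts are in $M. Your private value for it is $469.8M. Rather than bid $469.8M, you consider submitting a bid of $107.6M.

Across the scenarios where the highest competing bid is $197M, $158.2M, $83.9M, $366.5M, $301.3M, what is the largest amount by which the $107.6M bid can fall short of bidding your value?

$311.6M

$197M: truthful gives $272.8M, deviation gives $0M → loss $272.8M.
$158.2M: truthful gives $311.6M, deviation gives $0M → loss $311.6M.
$83.9M: same outcome either way → loss $0M.
$366.5M: truthful gives $103.3M, deviation gives $0M → loss $103.3M.
$301.3M: truthful gives $168.5M, deviation gives $0M → loss $168.5M.
Maximum loss: $311.6M.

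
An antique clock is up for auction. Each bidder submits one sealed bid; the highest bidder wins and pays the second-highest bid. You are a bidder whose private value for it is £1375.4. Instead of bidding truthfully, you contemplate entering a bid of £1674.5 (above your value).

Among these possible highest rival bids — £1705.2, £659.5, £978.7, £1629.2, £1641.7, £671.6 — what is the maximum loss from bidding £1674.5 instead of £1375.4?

£1705.2: same outcome either way → loss £0.
£659.5: same outcome either way → loss £0.
£978.7: same outcome either way → loss £0.
£1629.2: truthful gives £0, deviation gives −£253.8 → loss £253.8.
£1641.7: truthful gives £0, deviation gives −£266.3 → loss £266.3.
£671.6: same outcome either way → loss £0.
Maximum loss: £266.3.

£266.3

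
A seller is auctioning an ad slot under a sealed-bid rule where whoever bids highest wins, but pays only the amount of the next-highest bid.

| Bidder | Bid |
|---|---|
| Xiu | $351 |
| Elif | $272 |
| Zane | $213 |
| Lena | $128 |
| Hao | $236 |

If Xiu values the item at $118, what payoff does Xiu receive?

−$154

Highest bid: Xiu at $351, so Xiu wins.
Second-highest bid: Elif at $272 — that is the price the winner pays.
Xiu's payoff = value − price = $118 − $272 = −$154.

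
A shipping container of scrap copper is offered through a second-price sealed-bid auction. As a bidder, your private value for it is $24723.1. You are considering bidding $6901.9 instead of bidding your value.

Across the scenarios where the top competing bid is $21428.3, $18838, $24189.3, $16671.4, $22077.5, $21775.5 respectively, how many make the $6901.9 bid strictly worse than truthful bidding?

The deviation hurts exactly when the highest competing bid lies strictly between $6901.9 and $24723.1 — underbidding then forfeits a profitable win.
$21428.3: inside the interval → strictly worse (loss $3294.8).
$18838: inside the interval → strictly worse (loss $5885.1).
$24189.3: inside the interval → strictly worse (loss $533.8).
$16671.4: inside the interval → strictly worse (loss $8051.7).
$22077.5: inside the interval → strictly worse (loss $2645.6).
$21775.5: inside the interval → strictly worse (loss $2947.6).
Count: 6.

6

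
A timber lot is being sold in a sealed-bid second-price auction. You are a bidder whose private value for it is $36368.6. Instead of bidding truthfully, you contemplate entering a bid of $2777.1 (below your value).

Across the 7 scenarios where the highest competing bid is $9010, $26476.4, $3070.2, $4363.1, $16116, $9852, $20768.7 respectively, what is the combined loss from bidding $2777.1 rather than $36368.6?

The deviation costs you only when the competing bid falls strictly between $2777.1 and $36368.6; elsewhere both bids give the same outcome.
$9010: truthful payoff $27358.6, deviation payoff $0 → loss $27358.6.
$26476.4: truthful payoff $9892.2, deviation payoff $0 → loss $9892.2.
$3070.2: truthful payoff $33298.4, deviation payoff $0 → loss $33298.4.
$4363.1: truthful payoff $32005.5, deviation payoff $0 → loss $32005.5.
$16116: truthful payoff $20252.6, deviation payoff $0 → loss $20252.6.
$9852: truthful payoff $26516.6, deviation payoff $0 → loss $26516.6.
$20768.7: truthful payoff $15599.9, deviation payoff $0 → loss $15599.9.
Total loss = $27358.6 + $9892.2 + $33298.4 + $32005.5 + $20252.6 + $26516.6 + $15599.9 = $164923.8.

$164923.8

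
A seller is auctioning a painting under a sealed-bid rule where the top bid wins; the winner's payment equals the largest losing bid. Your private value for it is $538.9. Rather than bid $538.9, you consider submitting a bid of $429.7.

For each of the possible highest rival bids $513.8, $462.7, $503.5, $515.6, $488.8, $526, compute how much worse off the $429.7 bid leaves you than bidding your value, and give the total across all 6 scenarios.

The deviation costs you only when the competing bid falls strictly between $429.7 and $538.9; elsewhere both bids give the same outcome.
$513.8: truthful payoff $25.1, deviation payoff $0 → loss $25.1.
$462.7: truthful payoff $76.2, deviation payoff $0 → loss $76.2.
$503.5: truthful payoff $35.4, deviation payoff $0 → loss $35.4.
$515.6: truthful payoff $23.3, deviation payoff $0 → loss $23.3.
$488.8: truthful payoff $50.1, deviation payoff $0 → loss $50.1.
$526: truthful payoff $12.9, deviation payoff $0 → loss $12.9.
Total loss = $25.1 + $76.2 + $35.4 + $23.3 + $50.1 + $12.9 = $223.
Because the price is fixed by the runner-up's bid, deviating from your value can only change a good outcome into a bad one — never the reverse.

$223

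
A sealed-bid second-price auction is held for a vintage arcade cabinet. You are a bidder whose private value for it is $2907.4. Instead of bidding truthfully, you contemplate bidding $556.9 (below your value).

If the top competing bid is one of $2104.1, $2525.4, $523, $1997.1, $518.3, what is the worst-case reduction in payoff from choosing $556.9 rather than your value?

$910.3

$2104.1: truthful gives $803.3, deviation gives $0 → loss $803.3.
$2525.4: truthful gives $382, deviation gives $0 → loss $382.
$523: same outcome either way → loss $0.
$1997.1: truthful gives $910.3, deviation gives $0 → loss $910.3.
$518.3: same outcome either way → loss $0.
Maximum loss: $910.3.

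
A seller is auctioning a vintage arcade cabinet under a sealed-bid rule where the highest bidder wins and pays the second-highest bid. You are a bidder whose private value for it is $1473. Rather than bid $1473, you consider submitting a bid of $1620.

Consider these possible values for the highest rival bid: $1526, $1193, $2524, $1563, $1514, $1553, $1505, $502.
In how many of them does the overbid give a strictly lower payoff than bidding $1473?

5

The deviation hurts exactly when the highest competing bid lies strictly between $1473 and $1620 — overbidding then wins at a price above your value.
$1526: inside the interval → strictly worse (loss $53).
$1193: below both → same outcome either way.
$2524: above both → same outcome either way.
$1563: inside the interval → strictly worse (loss $90).
$1514: inside the interval → strictly worse (loss $41).
$1553: inside the interval → strictly worse (loss $80).
$1505: inside the interval → strictly worse (loss $32).
$502: below both → same outcome either way.
Count: 5.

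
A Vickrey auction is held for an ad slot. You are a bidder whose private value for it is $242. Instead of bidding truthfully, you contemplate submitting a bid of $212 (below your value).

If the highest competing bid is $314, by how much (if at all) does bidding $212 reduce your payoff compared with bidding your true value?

Bidding your value $242: you lose (since $242 < $314). Payoff $0.
Bidding $212: you lose. Payoff $0.
Difference = $0 − $0 = $0; both bids lead to the same outcome because the competing bid is above both your value and your alternative bid.

$0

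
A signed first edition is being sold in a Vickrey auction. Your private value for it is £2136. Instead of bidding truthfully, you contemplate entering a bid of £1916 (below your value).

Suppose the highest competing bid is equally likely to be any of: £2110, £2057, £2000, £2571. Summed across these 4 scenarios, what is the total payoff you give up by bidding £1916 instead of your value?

£241

The deviation costs you only when the competing bid falls strictly between £1916 and £2136; elsewhere both bids give the same outcome.
£2110: truthful payoff £26, deviation payoff £0 → loss £26.
£2057: truthful payoff £79, deviation payoff £0 → loss £79.
£2000: truthful payoff £136, deviation payoff £0 → loss £136.
£2571: outcomes coincide → loss £0.
Total loss = £26 + £79 + £136 = £241.
Because the price is fixed by the runner-up's bid, deviating from your value can only change a good outcome into a bad one — never the reverse.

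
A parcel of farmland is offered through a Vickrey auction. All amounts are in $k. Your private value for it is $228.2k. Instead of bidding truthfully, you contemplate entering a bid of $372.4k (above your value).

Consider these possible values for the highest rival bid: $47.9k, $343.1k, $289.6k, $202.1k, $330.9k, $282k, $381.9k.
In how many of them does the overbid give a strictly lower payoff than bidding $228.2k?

4

The deviation hurts exactly when the highest competing bid lies strictly between $228.2k and $372.4k — overbidding then wins at a price above your value.
$47.9k: below both → same outcome either way.
$343.1k: inside the interval → strictly worse (loss $114.9k).
$289.6k: inside the interval → strictly worse (loss $61.4k).
$202.1k: below both → same outcome either way.
$330.9k: inside the interval → strictly worse (loss $102.7k).
$282k: inside the interval → strictly worse (loss $53.8k).
$381.9k: above both → same outcome either way.
Count: 4.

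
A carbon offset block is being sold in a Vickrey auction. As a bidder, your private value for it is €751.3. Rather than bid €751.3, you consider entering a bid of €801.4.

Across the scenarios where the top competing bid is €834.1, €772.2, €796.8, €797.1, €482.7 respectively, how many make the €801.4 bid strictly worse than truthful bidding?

The deviation hurts exactly when the highest competing bid lies strictly between €751.3 and €801.4 — overbidding then wins at a price above your value.
€834.1: above both → same outcome either way.
€772.2: inside the interval → strictly worse (loss €20.9).
€796.8: inside the interval → strictly worse (loss €45.5).
€797.1: inside the interval → strictly worse (loss €45.8).
€482.7: below both → same outcome either way.
Count: 3.

3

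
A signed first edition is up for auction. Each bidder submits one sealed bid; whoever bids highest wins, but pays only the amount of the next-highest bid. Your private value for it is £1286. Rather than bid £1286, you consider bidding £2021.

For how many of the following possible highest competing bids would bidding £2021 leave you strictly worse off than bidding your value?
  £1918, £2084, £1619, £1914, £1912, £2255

4

The deviation hurts exactly when the highest competing bid lies strictly between £1286 and £2021 — overbidding then wins at a price above your value.
£1918: inside the interval → strictly worse (loss £632).
£2084: above both → same outcome either way.
£1619: inside the interval → strictly worse (loss £333).
£1914: inside the interval → strictly worse (loss £628).
£1912: inside the interval → strictly worse (loss £626).
£2255: above both → same outcome either way.
Count: 4.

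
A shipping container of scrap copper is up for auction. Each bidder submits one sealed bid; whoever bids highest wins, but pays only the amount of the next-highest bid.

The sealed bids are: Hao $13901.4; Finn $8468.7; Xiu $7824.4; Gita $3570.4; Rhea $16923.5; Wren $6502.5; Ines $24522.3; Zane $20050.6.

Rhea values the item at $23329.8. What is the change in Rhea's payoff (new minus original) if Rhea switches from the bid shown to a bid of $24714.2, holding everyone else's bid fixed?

The highest bid among the other bidders is $24522.3; Rhea's bid doesn't change that.
Original bid $16923.5: Rhea is not highest (top rival bid is $24522.3); payoff $0.
Alternative bid $24714.2: Rhea is highest, pays the top rival bid $24522.3; payoff $23329.8 − $24522.3 = −$1192.5.
Change in payoff = −$1192.5 − ($0) = −$1192.5.

−$1192.5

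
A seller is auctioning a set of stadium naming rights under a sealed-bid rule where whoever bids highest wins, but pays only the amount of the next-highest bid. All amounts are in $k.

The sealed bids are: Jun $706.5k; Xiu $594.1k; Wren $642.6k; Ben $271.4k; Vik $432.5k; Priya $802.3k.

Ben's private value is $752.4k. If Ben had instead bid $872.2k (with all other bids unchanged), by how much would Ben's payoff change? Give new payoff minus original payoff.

The highest bid among the other bidders is $802.3k; Ben's bid doesn't change that.
Original bid $271.4k: Ben is not highest (top rival bid is $802.3k); payoff $0k.
Alternative bid $872.2k: Ben is highest, pays the top rival bid $802.3k; payoff $752.4k − $802.3k = −$49.9k.
Change in payoff = −$49.9k − ($0k) = −$49.9k.

−$49.9k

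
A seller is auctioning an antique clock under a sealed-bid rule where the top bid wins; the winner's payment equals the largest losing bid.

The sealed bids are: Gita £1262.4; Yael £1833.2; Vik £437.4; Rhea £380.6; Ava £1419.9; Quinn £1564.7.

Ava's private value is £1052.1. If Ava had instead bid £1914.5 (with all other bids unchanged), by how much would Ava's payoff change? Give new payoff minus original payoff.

−£781.1

The highest bid among the other bidders is £1833.2; Ava's bid doesn't change that.
Original bid £1419.9: Ava is not highest (top rival bid is £1833.2); payoff £0.
Alternative bid £1914.5: Ava is highest, pays the top rival bid £1833.2; payoff £1052.1 − £1833.2 = −£781.1.
Change in payoff = −£781.1 − (£0) = −£781.1.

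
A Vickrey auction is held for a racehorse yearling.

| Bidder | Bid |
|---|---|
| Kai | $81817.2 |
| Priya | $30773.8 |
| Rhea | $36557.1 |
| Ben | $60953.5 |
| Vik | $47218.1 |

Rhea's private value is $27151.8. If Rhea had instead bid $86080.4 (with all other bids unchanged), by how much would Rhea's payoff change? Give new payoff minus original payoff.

−$54665.4

The highest bid among the other bidders is $81817.2; Rhea's bid doesn't change that.
Original bid $36557.1: Rhea is not highest (top rival bid is $81817.2); payoff $0.
Alternative bid $86080.4: Rhea is highest, pays the top rival bid $81817.2; payoff $27151.8 − $81817.2 = −$54665.4.
Change in payoff = −$54665.4 − ($0) = −$54665.4.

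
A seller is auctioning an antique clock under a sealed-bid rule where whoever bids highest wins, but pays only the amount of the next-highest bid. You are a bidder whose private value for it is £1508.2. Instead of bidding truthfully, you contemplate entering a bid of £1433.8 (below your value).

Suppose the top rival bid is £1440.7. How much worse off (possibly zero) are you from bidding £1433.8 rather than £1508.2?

Bidding your value £1508.2: you win (since £1508.2 > £1440.7) and pay £1440.7. Payoff £67.5.
Bidding £1433.8: you lose. Payoff £0.
The competing bid £1440.7 lies between your shaded bid and your value, so underbidding forfeits an item you could have won at a profitable price.
Loss from deviating = £67.5 − (£0) = £67.5.

£67.5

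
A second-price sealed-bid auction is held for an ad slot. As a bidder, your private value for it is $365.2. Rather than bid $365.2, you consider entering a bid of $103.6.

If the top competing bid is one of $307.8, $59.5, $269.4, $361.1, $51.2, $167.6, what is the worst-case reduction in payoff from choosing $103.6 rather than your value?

$197.6

$307.8: truthful gives $57.4, deviation gives $0 → loss $57.4.
$59.5: same outcome either way → loss $0.
$269.4: truthful gives $95.8, deviation gives $0 → loss $95.8.
$361.1: truthful gives $4.1, deviation gives $0 → loss $4.1.
$51.2: same outcome either way → loss $0.
$167.6: truthful gives $197.6, deviation gives $0 → loss $197.6.
Maximum loss: $197.6.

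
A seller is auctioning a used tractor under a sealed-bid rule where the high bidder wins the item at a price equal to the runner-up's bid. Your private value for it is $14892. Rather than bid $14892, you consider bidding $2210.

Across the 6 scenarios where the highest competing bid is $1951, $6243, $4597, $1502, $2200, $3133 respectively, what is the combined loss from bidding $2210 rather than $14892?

$30703

The deviation costs you only when the competing bid falls strictly between $2210 and $14892; elsewhere both bids give the same outcome.
$1951: outcomes coincide → loss $0.
$6243: truthful payoff $8649, deviation payoff $0 → loss $8649.
$4597: truthful payoff $10295, deviation payoff $0 → loss $10295.
$1502: outcomes coincide → loss $0.
$2200: outcomes coincide → loss $0.
$3133: truthful payoff $11759, deviation payoff $0 → loss $11759.
Total loss = $8649 + $10295 + $11759 = $30703.
Truthful bidding weakly dominates here: raising your bid can only win items priced above your value, and lowering it can only forfeit items priced below.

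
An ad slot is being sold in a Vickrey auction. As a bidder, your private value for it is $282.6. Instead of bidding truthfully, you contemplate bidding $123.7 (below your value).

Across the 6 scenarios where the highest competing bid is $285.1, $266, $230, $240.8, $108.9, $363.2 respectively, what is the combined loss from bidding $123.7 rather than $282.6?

$111

The deviation costs you only when the competing bid falls strictly between $123.7 and $282.6; elsewhere both bids give the same outcome.
$285.1: outcomes coincide → loss $0.
$266: truthful payoff $16.6, deviation payoff $0 → loss $16.6.
$230: truthful payoff $52.6, deviation payoff $0 → loss $52.6.
$240.8: truthful payoff $41.8, deviation payoff $0 → loss $41.8.
$108.9: outcomes coincide → loss $0.
$363.2: outcomes coincide → loss $0.
Total loss = $16.6 + $52.6 + $41.8 = $111.
In a second-price auction your bid sets only whether you win, not what you pay, so bidding your true value is weakly dominant.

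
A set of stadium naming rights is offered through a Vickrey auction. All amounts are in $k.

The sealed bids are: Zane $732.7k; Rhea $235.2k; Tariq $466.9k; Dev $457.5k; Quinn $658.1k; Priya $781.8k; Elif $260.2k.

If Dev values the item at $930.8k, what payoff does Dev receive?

Highest bid: Priya at $781.8k, so Priya wins.
Second-highest bid: Zane at $732.7k — that is the price the winner pays.
Dev did not win, so Dev pays nothing and receives nothing: payoff $0k.

$0k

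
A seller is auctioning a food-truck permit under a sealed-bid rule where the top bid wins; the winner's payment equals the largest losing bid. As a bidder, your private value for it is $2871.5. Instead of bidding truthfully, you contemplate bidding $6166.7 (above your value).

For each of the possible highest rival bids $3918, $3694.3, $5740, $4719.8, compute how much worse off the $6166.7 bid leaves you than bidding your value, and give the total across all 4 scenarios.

$6586.1

The deviation costs you only when the competing bid falls strictly between $2871.5 and $6166.7; elsewhere both bids give the same outcome.
$3918: truthful payoff $0, deviation payoff −$1046.5 → loss $1046.5.
$3694.3: truthful payoff $0, deviation payoff −$822.8 → loss $822.8.
$5740: truthful payoff $0, deviation payoff −$2868.5 → loss $2868.5.
$4719.8: truthful payoff $0, deviation payoff −$1848.3 → loss $1848.3.
Total loss = $1046.5 + $822.8 + $2868.5 + $1848.3 = $6586.1.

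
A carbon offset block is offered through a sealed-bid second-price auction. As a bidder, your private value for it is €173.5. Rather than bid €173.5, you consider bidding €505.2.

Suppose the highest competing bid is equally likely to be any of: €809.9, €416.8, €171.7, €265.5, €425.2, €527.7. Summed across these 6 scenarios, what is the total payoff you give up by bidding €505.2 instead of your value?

€587

The deviation costs you only when the competing bid falls strictly between €173.5 and €505.2; elsewhere both bids give the same outcome.
€809.9: outcomes coincide → loss €0.
€416.8: truthful payoff €0, deviation payoff −€243.3 → loss €243.3.
€171.7: outcomes coincide → loss €0.
€265.5: truthful payoff €0, deviation payoff −€92 → loss €92.
€425.2: truthful payoff €0, deviation payoff −€251.7 → loss €251.7.
€527.7: outcomes coincide → loss €0.
Total loss = €243.3 + €92 + €251.7 = €587.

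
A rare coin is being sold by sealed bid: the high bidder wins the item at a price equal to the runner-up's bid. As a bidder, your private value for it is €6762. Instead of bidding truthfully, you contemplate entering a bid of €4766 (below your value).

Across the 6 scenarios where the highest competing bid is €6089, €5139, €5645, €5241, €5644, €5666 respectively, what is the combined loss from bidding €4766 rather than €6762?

The deviation costs you only when the competing bid falls strictly between €4766 and €6762; elsewhere both bids give the same outcome.
€6089: truthful payoff €673, deviation payoff €0 → loss €673.
€5139: truthful payoff €1623, deviation payoff €0 → loss €1623.
€5645: truthful payoff €1117, deviation payoff €0 → loss €1117.
€5241: truthful payoff €1521, deviation payoff €0 → loss €1521.
€5644: truthful payoff €1118, deviation payoff €0 → loss €1118.
€5666: truthful payoff €1096, deviation payoff €0 → loss €1096.
Total loss = €673 + €1623 + €1117 + €1521 + €1118 + €1096 = €7148.
Because the price is fixed by the runner-up's bid, deviating from your value can only change a good outcome into a bad one — never the reverse.

€7148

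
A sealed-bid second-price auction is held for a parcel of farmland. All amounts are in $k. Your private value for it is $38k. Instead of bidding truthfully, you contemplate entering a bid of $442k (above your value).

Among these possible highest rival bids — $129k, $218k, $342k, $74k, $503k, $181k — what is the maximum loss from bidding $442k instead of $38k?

$304k

$129k: truthful gives $0k, deviation gives −$91k → loss $91k.
$218k: truthful gives $0k, deviation gives −$180k → loss $180k.
$342k: truthful gives $0k, deviation gives −$304k → loss $304k.
$74k: truthful gives $0k, deviation gives −$36k → loss $36k.
$503k: same outcome either way → loss $0k.
$181k: truthful gives $0k, deviation gives −$143k → loss $143k.
Maximum loss: $304k.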